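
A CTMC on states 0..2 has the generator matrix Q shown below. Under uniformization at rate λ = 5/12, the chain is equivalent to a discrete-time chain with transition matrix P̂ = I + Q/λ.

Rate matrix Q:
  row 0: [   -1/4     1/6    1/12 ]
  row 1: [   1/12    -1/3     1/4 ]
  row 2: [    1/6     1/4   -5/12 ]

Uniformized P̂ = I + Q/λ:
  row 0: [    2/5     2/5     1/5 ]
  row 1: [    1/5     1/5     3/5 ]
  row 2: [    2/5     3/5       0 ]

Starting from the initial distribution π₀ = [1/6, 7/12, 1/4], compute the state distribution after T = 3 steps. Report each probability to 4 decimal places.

π = [0.3180, 0.3693, 0.3127]

t=0: π = [0.1667, 0.5833, 0.2500]
t=1: π = [0.2833, 0.3333, 0.3833]
t=2: π = [0.3333, 0.4100, 0.2567]
t=3: π = [0.3180, 0.3693, 0.3127]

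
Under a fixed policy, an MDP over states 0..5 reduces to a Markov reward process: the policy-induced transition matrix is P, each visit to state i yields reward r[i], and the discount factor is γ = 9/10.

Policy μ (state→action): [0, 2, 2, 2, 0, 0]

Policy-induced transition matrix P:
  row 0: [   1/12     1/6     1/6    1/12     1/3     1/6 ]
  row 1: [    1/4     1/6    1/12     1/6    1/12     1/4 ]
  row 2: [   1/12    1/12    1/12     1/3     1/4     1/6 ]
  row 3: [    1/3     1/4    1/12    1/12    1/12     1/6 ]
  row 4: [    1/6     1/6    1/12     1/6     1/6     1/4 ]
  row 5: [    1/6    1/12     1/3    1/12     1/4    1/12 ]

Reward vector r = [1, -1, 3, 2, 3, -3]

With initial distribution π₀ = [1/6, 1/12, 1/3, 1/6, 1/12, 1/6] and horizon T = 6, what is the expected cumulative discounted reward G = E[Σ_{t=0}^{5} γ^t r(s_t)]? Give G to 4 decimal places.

t=0: π = [0.1667, 0.0833, 0.3333, 0.1667, 0.0833, 0.1667], E[r] = 1.1667, γ^t·E[r] = 1.166667, running G = 1.166667
t=1: π = [0.1597, 0.1389, 0.1389, 0.1806, 0.2153, 0.1667], E[r] = 0.9444, γ^t·E[r] = 0.850000, running G = 2.016667
t=2: π = [0.1834, 0.1563, 0.1383, 0.1476, 0.1921, 0.1823], E[r] = 0.7668, γ^t·E[r] = 0.621094, running G = 2.637760
t=3: π = [0.1775, 0.1522, 0.1442, 0.1469, 0.1986, 0.1805], E[r] = 0.8061, γ^t·E[r] = 0.587637, running G = 3.225397
t=4: π = [0.1770, 0.1519, 0.1432, 0.1486, 0.1984, 0.1809], E[r] = 0.8047, γ^t·E[r] = 0.527961, running G = 3.753358
t=5: π = [0.1774, 0.1520, 0.1433, 0.1483, 0.1981, 0.1808], E[r] = 0.8040, γ^t·E[r] = 0.474765, running G = 4.228123

G = 4.2281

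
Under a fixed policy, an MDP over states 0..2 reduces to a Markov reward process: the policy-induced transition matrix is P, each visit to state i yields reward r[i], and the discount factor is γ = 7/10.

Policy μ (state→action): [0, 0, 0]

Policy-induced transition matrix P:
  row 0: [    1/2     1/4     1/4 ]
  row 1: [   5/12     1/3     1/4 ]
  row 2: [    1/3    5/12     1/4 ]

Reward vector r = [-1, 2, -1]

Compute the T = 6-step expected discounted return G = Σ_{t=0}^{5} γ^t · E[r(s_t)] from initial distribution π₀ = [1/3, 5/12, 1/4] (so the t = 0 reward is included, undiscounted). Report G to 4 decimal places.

t=0: π = [0.3333, 0.4167, 0.2500], E[r] = 0.2500, γ^t·E[r] = 0.250000, running G = 0.250000
t=1: π = [0.4236, 0.3264, 0.2500], E[r] = -0.0208, γ^t·E[r] = -0.014583, running G = 0.235417
t=2: π = [0.4311, 0.3189, 0.2500], E[r] = -0.0434, γ^t·E[r] = -0.021267, running G = 0.214149
t=3: π = [0.4318, 0.3182, 0.2500], E[r] = -0.0453, γ^t·E[r] = -0.015532, running G = 0.198617
t=4: π = [0.4318, 0.3182, 0.2500], E[r] = -0.0454, γ^t·E[r] = -0.010910, running G = 0.187707
t=5: π = [0.4318, 0.3182, 0.2500], E[r] = -0.0455, γ^t·E[r] = -0.007639, running G = 0.180067

G = 0.1801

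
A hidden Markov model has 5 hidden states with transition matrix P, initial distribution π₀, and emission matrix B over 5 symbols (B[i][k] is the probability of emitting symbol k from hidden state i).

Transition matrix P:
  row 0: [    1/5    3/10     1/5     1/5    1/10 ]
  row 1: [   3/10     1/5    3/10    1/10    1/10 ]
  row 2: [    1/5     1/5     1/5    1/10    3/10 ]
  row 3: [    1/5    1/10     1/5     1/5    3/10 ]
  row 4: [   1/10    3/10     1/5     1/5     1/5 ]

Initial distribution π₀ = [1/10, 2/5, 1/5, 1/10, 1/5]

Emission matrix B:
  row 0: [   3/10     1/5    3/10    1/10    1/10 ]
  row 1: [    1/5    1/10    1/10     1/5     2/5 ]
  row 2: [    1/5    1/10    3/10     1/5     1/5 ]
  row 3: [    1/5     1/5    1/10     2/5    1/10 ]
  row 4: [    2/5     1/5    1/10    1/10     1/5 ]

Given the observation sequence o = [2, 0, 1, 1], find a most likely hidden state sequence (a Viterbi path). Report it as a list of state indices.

path = [2, 4, 3, 4]

t=0: δ = [3.000e-02, 4.000e-02, 6.000e-02, 1.000e-02, 2.000e-02]  (obs o_0=2)
t=1: δ = [3.600e-03, 2.400e-03, 2.400e-03, 1.200e-03, 7.200e-03]  ψ = [1, 2, 1, 0, 2]  (obs o_1=0)
t=2: δ = [1.440e-04, 2.160e-04, 1.440e-04, 2.880e-04, 2.880e-04]  ψ = [0, 4, 4, 4, 4]  (obs o_2=1)
t=3: δ = [1.296e-05, 8.640e-06, 6.480e-06, 1.152e-05, 1.728e-05]  ψ = [1, 4, 1, 3, 3]  (obs o_3=1)
backtrack: best end state = 4; path = [2, 4, 3, 4]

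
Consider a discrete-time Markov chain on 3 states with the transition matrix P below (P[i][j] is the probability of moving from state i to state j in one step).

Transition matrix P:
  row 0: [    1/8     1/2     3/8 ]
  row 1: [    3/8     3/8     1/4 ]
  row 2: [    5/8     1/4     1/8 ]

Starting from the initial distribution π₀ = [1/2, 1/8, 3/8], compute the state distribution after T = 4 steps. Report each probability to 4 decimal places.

π = [0.3527, 0.3861, 0.2611]

t=0: π = [0.5000, 0.1250, 0.3750]
t=1: π = [0.3438, 0.3906, 0.2656]
t=2: π = [0.3555, 0.3848, 0.2598]
t=3: π = [0.3511, 0.3870, 0.2620]
t=4: π = [0.3527, 0.3861, 0.2611]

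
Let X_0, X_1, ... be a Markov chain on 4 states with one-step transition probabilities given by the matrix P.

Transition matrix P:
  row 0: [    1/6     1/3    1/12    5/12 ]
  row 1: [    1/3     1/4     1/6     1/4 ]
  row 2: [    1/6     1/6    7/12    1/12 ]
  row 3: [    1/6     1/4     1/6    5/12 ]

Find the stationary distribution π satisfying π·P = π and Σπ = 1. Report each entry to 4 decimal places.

π = [0.2077, 0.2460, 0.2560, 0.2903]

Balance equations π_j = Σ_i π_i·P[i][j]:
  π_0 = 1/6·π_0 + 1/3·π_1 + 1/6·π_2 + 1/6·π_3
  π_1 = 1/3·π_0 + 1/4·π_1 + 1/6·π_2 + 1/4·π_3
  π_2 = 1/12·π_0 + 1/6·π_1 + 7/12·π_2 + 1/6·π_3
  normalize: π_0 + π_1 + π_2 + π_3 = 1
Solving the linear system gives exactly π = [103/496, 61/248, 127/496, 9/31].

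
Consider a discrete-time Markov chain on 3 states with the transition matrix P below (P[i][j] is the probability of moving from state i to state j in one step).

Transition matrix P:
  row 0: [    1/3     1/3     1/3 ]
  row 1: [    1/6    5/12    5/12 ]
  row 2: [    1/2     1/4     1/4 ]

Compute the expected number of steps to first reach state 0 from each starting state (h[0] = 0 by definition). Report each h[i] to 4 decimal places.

First-step conditioning: h[0] = 0; for i ≠ 0, h[i] = 1 + Σ_k P[i][k]·h[k].
  h[1] = 1 + 5/12·h[1] + 5/12·h[2]
  h[2] = 1 + 1/4·h[1] + 1/4·h[2]
Solving the 2×2 linear system over states ≠ 0 gives exactly h = [0, 7/2, 5/2] (h[0] = 0 is the target).

h = [0.0000, 3.5000, 2.5000]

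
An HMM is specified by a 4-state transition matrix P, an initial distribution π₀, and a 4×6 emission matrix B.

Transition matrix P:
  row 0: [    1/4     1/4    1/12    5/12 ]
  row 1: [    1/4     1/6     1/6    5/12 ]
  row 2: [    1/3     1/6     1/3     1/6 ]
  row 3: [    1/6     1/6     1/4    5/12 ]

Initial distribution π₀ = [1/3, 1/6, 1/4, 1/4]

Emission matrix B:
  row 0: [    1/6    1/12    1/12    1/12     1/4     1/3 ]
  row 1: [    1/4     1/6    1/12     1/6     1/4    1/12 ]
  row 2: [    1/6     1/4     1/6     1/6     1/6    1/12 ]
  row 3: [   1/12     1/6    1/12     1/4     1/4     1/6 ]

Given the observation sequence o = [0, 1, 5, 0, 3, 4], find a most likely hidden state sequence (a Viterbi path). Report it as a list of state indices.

t=0: δ = [5.556e-02, 4.167e-02, 4.167e-02, 2.083e-02]  (obs o_0=0)
t=1: δ = [1.157e-03, 2.315e-03, 3.472e-03, 3.858e-03]  ψ = [0, 0, 2, 0]  (obs o_1=1)
t=2: δ = [3.858e-04, 5.358e-05, 9.645e-05, 2.679e-04]  ψ = [2, 3, 2, 3]  (obs o_2=5)
t=3: δ = [1.608e-05, 2.411e-05, 1.116e-05, 1.340e-05]  ψ = [0, 0, 3, 0]  (obs o_3=0)
t=4: δ = [5.023e-07, 6.698e-07, 6.698e-07, 2.512e-06]  ψ = [1, 0, 1, 1]  (obs o_4=3)
t=5: δ = [1.047e-07, 1.047e-07, 1.047e-07, 2.616e-07]  ψ = [3, 3, 3, 3]  (obs o_5=4)
backtrack: best end state = 3; path = [2, 2, 0, 1, 3, 3]

path = [2, 2, 0, 1, 3, 3]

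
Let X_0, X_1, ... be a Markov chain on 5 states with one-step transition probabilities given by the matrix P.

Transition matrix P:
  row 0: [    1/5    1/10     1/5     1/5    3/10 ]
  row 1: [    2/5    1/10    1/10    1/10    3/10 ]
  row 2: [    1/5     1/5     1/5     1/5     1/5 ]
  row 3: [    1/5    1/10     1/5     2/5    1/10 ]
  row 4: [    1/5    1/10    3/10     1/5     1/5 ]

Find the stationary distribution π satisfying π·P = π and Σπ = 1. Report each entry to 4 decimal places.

π = [0.2242, 0.1209, 0.2090, 0.2349, 0.2110]

Balance equations π_j = Σ_i π_i·P[i][j]:
  π_0 = 1/5·π_0 + 2/5·π_1 + 1/5·π_2 + 1/5·π_3 + 1/5·π_4
  π_1 = 1/10·π_0 + 1/10·π_1 + 1/5·π_2 + 1/10·π_3 + 1/10·π_4
  π_2 = 1/5·π_0 + 1/10·π_1 + 1/5·π_2 + 1/5·π_3 + 3/10·π_4
  π_3 = 1/5·π_0 + 1/10·π_1 + 1/5·π_2 + 2/5·π_3 + 1/5·π_4
  normalize: π_0 + π_1 + π_2 + π_3 + π_4 = 1
Solving the linear system gives exactly π = [1005/4483, 542/4483, 937/4483, 1053/4483, 946/4483].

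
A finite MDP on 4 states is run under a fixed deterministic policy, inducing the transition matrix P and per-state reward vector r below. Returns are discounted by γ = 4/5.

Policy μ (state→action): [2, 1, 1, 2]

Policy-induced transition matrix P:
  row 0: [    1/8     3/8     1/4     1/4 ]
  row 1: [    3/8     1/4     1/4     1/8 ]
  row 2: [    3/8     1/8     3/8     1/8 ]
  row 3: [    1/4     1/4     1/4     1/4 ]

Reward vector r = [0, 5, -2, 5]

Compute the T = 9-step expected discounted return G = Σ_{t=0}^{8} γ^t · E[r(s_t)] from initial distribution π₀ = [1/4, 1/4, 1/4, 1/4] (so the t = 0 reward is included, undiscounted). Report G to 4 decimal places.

G = 7.3290

t=0: π = [0.2500, 0.2500, 0.2500, 0.2500], E[r] = 2.0000, γ^t·E[r] = 2.000000, running G = 2.000000
t=1: π = [0.2813, 0.2500, 0.2813, 0.1875], E[r] = 1.6250, γ^t·E[r] = 1.300000, running G = 3.300000
t=2: π = [0.2813, 0.2500, 0.2852, 0.1836], E[r] = 1.5977, γ^t·E[r] = 1.022500, running G = 4.322500
t=3: π = [0.2817, 0.2495, 0.2856, 0.1831], E[r] = 1.5918, γ^t·E[r] = 0.815000, running G = 5.137500
t=4: π = [0.2817, 0.2495, 0.2857, 0.1831], E[r] = 1.5917, γ^t·E[r] = 0.651950, running G = 5.789450
t=5: π = [0.2817, 0.2495, 0.2857, 0.1831], E[r] = 1.5915, γ^t·E[r] = 0.521518, running G = 6.310968
t=6: π = [0.2817, 0.2495, 0.2857, 0.1831], E[r] = 1.5916, γ^t·E[r] = 0.417216, running G = 6.728184
t=7: π = [0.2817, 0.2495, 0.2857, 0.1831], E[r] = 1.5915, γ^t·E[r] = 0.333772, running G = 7.061956
t=8: π = [0.2817, 0.2495, 0.2857, 0.1831], E[r] = 1.5915, γ^t·E[r] = 0.267018, running G = 7.328973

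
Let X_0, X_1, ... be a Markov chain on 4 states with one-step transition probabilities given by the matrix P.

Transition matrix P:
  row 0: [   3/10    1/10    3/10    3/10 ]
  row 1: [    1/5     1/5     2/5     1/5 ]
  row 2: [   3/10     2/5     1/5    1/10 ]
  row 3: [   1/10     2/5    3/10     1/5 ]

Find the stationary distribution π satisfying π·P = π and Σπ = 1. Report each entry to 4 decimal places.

Balance equations π_j = Σ_i π_i·P[i][j]:
  π_0 = 3/10·π_0 + 1/5·π_1 + 3/10·π_2 + 1/10·π_3
  π_1 = 1/10·π_0 + 1/5·π_1 + 2/5·π_2 + 2/5·π_3
  π_2 = 3/10·π_0 + 2/5·π_1 + 1/5·π_2 + 3/10·π_3
  normalize: π_0 + π_1 + π_2 + π_3 = 1
Solving the linear system gives exactly π = [256/1095, 301/1095, 326/1095, 212/1095].

π = [0.2338, 0.2749, 0.2977, 0.1936]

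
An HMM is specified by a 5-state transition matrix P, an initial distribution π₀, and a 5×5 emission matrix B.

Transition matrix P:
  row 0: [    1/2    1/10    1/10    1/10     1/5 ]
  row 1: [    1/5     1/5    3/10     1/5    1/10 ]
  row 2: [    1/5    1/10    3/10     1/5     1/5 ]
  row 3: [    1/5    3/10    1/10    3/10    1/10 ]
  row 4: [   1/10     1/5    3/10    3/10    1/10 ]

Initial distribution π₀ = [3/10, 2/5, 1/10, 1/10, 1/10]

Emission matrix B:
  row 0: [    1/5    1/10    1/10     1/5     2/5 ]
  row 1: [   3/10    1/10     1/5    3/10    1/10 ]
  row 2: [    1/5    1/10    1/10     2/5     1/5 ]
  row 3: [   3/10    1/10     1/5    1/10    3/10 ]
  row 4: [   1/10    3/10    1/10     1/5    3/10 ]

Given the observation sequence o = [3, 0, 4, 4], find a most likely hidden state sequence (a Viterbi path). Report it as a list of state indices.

path = [0, 0, 0, 0]

t=0: δ = [6.000e-02, 1.200e-01, 4.000e-02, 1.000e-02, 2.000e-02]  (obs o_0=3)
t=1: δ = [6.000e-03, 7.200e-03, 7.200e-03, 7.200e-03, 1.200e-03]  ψ = [0, 1, 1, 1, 0]  (obs o_1=0)
t=2: δ = [1.200e-03, 2.160e-04, 4.320e-04, 6.480e-04, 4.320e-04]  ψ = [0, 3, 1, 3, 2]  (obs o_2=4)
t=3: δ = [2.400e-04, 1.944e-05, 2.592e-05, 5.832e-05, 7.200e-05]  ψ = [0, 3, 2, 3, 0]  (obs o_3=4)
backtrack: best end state = 0; path = [0, 0, 0, 0]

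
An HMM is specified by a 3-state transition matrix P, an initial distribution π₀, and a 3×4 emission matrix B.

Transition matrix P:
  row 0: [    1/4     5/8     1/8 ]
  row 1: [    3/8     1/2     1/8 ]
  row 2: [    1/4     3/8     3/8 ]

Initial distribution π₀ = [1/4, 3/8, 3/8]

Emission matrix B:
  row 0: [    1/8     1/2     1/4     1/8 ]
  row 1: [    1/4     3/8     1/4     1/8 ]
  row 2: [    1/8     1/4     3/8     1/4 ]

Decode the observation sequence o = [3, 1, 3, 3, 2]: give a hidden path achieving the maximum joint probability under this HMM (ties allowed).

path = [2, 2, 2, 2, 2]

t=0: δ = [3.125e-02, 4.688e-02, 9.375e-02]  (obs o_0=3)
t=1: δ = [1.172e-02, 1.318e-02, 8.789e-03]  ψ = [2, 2, 2]  (obs o_1=1)
t=2: δ = [6.180e-04, 9.155e-04, 8.240e-04]  ψ = [1, 0, 2]  (obs o_2=3)
t=3: δ = [4.292e-05, 5.722e-05, 7.725e-05]  ψ = [1, 1, 2]  (obs o_3=3)
t=4: δ = [5.364e-06, 7.242e-06, 1.086e-05]  ψ = [1, 2, 2]  (obs o_4=2)
backtrack: best end state = 2; path = [2, 2, 2, 2, 2]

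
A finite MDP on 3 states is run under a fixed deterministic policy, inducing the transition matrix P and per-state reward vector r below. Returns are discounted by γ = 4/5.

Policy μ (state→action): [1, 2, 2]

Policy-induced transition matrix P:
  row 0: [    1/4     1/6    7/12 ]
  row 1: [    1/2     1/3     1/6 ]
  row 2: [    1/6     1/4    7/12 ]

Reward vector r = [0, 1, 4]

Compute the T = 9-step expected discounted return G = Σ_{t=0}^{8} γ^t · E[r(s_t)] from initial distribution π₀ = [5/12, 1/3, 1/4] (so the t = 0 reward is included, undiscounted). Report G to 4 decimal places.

G = 8.4388

t=0: π = [0.4167, 0.3333, 0.2500], E[r] = 1.3333, γ^t·E[r] = 1.333333, running G = 1.333333
t=1: π = [0.3125, 0.2431, 0.4444], E[r] = 2.0208, γ^t·E[r] = 1.616667, running G = 2.950000
t=2: π = [0.2737, 0.2442, 0.4821], E[r] = 2.1725, γ^t·E[r] = 1.390370, running G = 4.340370
t=3: π = [0.2709, 0.2475, 0.4816], E[r] = 2.1739, γ^t·E[r] = 1.113012, running G = 5.453383
t=4: π = [0.2718, 0.2481, 0.4802], E[r] = 2.1688, γ^t·E[r] = 0.888349, running G = 6.341732
t=5: π = [0.2720, 0.2480, 0.4800], E[r] = 2.1679, γ^t·E[r] = 0.710388, running G = 7.052120
t=6: π = [0.2720, 0.2480, 0.4800], E[r] = 2.1680, γ^t·E[r] = 0.568318, running G = 7.620438
t=7: π = [0.2720, 0.2480, 0.4800], E[r] = 2.1680, γ^t·E[r] = 0.454662, running G = 8.075100
t=8: π = [0.2720, 0.2480, 0.4800], E[r] = 2.1680, γ^t·E[r] = 0.363730, running G = 8.438830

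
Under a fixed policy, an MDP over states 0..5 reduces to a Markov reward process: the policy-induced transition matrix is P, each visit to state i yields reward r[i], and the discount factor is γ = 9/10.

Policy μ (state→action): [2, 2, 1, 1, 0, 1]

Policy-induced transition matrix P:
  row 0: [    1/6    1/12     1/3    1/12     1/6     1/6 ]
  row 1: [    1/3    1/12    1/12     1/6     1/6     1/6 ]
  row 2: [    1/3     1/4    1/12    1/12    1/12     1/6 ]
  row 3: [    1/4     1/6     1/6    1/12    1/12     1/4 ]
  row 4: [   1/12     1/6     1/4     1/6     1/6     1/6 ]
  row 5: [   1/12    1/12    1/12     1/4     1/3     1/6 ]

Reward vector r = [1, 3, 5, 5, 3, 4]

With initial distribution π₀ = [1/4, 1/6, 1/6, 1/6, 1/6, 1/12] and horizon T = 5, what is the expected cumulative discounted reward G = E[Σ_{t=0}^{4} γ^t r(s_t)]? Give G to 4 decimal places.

t=0: π = [0.2500, 0.1667, 0.1667, 0.1667, 0.1667, 0.0833], E[r] = 3.2500, γ^t·E[r] = 3.250000, running G = 3.250000
t=1: π = [0.2153, 0.1389, 0.1875, 0.1250, 0.1528, 0.1806], E[r] = 3.3750, γ^t·E[r] = 3.037500, running G = 6.287500
t=2: π = [0.2037, 0.1377, 0.1730, 0.1377, 0.1707, 0.1771], E[r] = 3.3912, γ^t·E[r] = 2.746875, running G = 9.034375
t=3: π = [0.2010, 0.1379, 0.1742, 0.1386, 0.1703, 0.1781], E[r] = 3.4017, γ^t·E[r] = 2.479852, running G = 11.514227
t=4: π = [0.2012, 0.1381, 0.1735, 0.1387, 0.1703, 0.1782], E[r] = 3.4002, γ^t·E[r] = 2.230899, running G = 13.745125

G = 13.7451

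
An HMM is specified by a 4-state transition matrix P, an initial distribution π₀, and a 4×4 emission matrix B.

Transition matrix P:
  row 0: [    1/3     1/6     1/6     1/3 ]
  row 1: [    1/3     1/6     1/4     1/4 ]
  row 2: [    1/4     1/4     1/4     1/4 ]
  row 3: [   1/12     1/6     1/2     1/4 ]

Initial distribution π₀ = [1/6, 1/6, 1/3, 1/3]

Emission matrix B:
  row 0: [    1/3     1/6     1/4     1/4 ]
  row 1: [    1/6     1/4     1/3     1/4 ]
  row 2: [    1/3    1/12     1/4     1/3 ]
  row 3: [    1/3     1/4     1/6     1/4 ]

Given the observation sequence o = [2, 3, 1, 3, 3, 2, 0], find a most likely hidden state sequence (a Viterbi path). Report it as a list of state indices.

path = [3, 2, 3, 2, 2, 1, 0]

t=0: δ = [4.167e-02, 5.556e-02, 8.333e-02, 5.556e-02]  (obs o_0=2)
t=1: δ = [5.208e-03, 5.208e-03, 9.259e-03, 5.208e-03]  ψ = [2, 2, 3, 2]  (obs o_1=3)
t=2: δ = [3.858e-04, 5.787e-04, 2.170e-04, 5.787e-04]  ψ = [2, 2, 3, 2]  (obs o_2=1)
t=3: δ = [4.823e-05, 2.411e-05, 9.645e-05, 3.617e-05]  ψ = [1, 1, 3, 1]  (obs o_3=3)
t=4: δ = [6.028e-06, 6.028e-06, 8.038e-06, 6.028e-06]  ψ = [2, 2, 2, 2]  (obs o_4=3)
t=5: δ = [5.023e-07, 6.698e-07, 7.535e-07, 3.349e-07]  ψ = [0, 2, 3, 0]  (obs o_5=2)
t=6: δ = [7.442e-08, 3.140e-08, 6.279e-08, 6.279e-08]  ψ = [1, 2, 2, 2]  (obs o_6=0)
backtrack: best end state = 0; path = [3, 2, 3, 2, 2, 1, 0]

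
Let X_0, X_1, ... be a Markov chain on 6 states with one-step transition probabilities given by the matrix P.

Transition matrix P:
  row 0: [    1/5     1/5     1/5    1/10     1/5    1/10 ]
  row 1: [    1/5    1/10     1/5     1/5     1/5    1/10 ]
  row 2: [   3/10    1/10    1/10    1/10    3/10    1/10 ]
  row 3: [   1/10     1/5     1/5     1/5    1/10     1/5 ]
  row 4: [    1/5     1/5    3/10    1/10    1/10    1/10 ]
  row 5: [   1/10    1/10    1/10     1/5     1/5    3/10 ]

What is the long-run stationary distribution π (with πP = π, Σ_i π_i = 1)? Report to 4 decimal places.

Balance equations π_j = Σ_i π_i·P[i][j]:
  π_0 = 1/5·π_0 + 1/5·π_1 + 3/10·π_2 + 1/10·π_3 + 1/5·π_4 + 1/10·π_5
  π_1 = 1/5·π_0 + 1/10·π_1 + 1/10·π_2 + 1/5·π_3 + 1/5·π_4 + 1/10·π_5
  π_2 = 1/5·π_0 + 1/5·π_1 + 1/10·π_2 + 1/5·π_3 + 3/10·π_4 + 1/10·π_5
  π_3 = 1/10·π_0 + 1/5·π_1 + 1/10·π_2 + 1/5·π_3 + 1/10·π_4 + 1/5·π_5
  π_4 = 1/5·π_0 + 1/5·π_1 + 3/10·π_2 + 1/10·π_3 + 1/10·π_4 + 1/5·π_5
  normalize: π_0 + π_1 + π_2 + π_3 + π_4 + π_5 = 1
Solving the linear system gives exactly π = [2545/13403, 14255/93821, 17422/93821, 13499/93821, 17415/93821, 13415/93821].

π = [0.1899, 0.1519, 0.1857, 0.1439, 0.1856, 0.1430]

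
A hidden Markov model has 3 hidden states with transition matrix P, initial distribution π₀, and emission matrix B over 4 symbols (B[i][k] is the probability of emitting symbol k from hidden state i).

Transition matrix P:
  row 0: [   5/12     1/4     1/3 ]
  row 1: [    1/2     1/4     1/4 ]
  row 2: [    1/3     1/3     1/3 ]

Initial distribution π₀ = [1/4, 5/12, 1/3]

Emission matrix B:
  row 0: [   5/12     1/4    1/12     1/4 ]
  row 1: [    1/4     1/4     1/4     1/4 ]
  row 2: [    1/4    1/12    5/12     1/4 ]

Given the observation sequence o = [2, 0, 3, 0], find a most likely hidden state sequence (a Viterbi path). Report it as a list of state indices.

t=0: δ = [2.083e-02, 1.042e-01, 1.389e-01]  (obs o_0=2)
t=1: δ = [2.170e-02, 1.157e-02, 1.157e-02]  ψ = [1, 2, 2]  (obs o_1=0)
t=2: δ = [2.261e-03, 1.356e-03, 1.808e-03]  ψ = [0, 0, 0]  (obs o_2=3)
t=3: δ = [3.925e-04, 1.507e-04, 1.884e-04]  ψ = [0, 2, 0]  (obs o_3=0)
backtrack: best end state = 0; path = [1, 0, 0, 0]

path = [1, 0, 0, 0]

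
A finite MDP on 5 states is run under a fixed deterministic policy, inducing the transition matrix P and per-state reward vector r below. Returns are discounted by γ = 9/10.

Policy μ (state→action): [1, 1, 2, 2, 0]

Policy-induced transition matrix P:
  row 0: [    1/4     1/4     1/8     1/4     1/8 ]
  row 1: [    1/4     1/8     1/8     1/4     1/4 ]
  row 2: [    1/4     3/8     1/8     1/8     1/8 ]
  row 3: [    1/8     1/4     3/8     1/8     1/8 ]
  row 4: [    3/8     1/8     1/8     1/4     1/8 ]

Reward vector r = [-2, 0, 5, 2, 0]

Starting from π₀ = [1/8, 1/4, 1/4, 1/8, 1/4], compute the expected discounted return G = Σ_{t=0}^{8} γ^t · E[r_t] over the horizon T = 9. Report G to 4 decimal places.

t=0: π = [0.1250, 0.2500, 0.2500, 0.1250, 0.2500], E[r] = 1.2500, γ^t·E[r] = 1.250000, running G = 1.250000
t=1: π = [0.2656, 0.2188, 0.1563, 0.2031, 0.1563], E[r] = 0.6563, γ^t·E[r] = 0.590625, running G = 1.840625
t=2: π = [0.2441, 0.2227, 0.1758, 0.2051, 0.1523], E[r] = 0.8008, γ^t·E[r] = 0.648633, running G = 2.489258
t=3: π = [0.2434, 0.2251, 0.1763, 0.2024, 0.1528], E[r] = 0.7993, γ^t·E[r] = 0.582702, running G = 3.071959
t=4: π = [0.2438, 0.2248, 0.1756, 0.2027, 0.1531], E[r] = 0.7957, γ^t·E[r] = 0.522069, running G = 3.594028
t=5: π = [0.2438, 0.2247, 0.1757, 0.2027, 0.1531], E[r] = 0.7962, γ^t·E[r] = 0.470119, running G = 4.064147
t=6: π = [0.2438, 0.2247, 0.1757, 0.2027, 0.1531], E[r] = 0.7962, γ^t·E[r] = 0.423136, running G = 4.487283
t=7: π = [0.2438, 0.2247, 0.1757, 0.2027, 0.1531], E[r] = 0.7962, γ^t·E[r] = 0.380813, running G = 4.868096
t=8: π = [0.2438, 0.2247, 0.1757, 0.2027, 0.1531], E[r] = 0.7962, γ^t·E[r] = 0.342732, running G = 5.210828

G = 5.2108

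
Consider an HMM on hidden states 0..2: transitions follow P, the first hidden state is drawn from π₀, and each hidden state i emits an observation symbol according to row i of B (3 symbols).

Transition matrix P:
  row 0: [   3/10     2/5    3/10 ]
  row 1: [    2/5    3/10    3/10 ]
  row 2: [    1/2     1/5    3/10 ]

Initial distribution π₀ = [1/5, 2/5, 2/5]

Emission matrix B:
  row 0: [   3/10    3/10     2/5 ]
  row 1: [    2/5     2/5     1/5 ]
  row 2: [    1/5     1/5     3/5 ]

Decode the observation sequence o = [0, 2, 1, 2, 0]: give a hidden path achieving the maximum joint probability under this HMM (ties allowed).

path = [1, 2, 0, 2, 0]

t=0: δ = [6.000e-02, 1.600e-01, 8.000e-02]  (obs o_0=0)
t=1: δ = [2.560e-02, 9.600e-03, 2.880e-02]  ψ = [1, 1, 1]  (obs o_1=2)
t=2: δ = [4.320e-03, 4.096e-03, 1.728e-03]  ψ = [2, 0, 2]  (obs o_2=1)
t=3: δ = [6.554e-04, 3.456e-04, 7.776e-04]  ψ = [1, 0, 0]  (obs o_3=2)
t=4: δ = [1.166e-04, 1.049e-04, 4.666e-05]  ψ = [2, 0, 2]  (obs o_4=0)
backtrack: best end state = 0; path = [1, 2, 0, 2, 0]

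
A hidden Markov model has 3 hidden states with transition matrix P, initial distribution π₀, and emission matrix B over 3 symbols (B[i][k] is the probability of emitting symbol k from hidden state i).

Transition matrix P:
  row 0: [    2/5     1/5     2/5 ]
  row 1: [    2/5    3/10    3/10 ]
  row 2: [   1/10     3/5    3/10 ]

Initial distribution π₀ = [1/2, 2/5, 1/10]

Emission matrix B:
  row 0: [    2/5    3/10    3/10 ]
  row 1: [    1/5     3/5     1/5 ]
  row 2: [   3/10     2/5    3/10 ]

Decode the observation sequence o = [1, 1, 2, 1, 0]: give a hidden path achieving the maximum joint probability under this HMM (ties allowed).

t=0: δ = [1.500e-01, 2.400e-01, 4.000e-02]  (obs o_0=1)
t=1: δ = [2.880e-02, 4.320e-02, 2.880e-02]  ψ = [1, 1, 1]  (obs o_1=1)
t=2: δ = [5.184e-03, 3.456e-03, 3.888e-03]  ψ = [1, 2, 1]  (obs o_2=2)
t=3: δ = [6.221e-04, 1.400e-03, 8.294e-04]  ψ = [0, 2, 0]  (obs o_3=1)
t=4: δ = [2.239e-04, 9.953e-05, 1.260e-04]  ψ = [1, 2, 1]  (obs o_4=0)
backtrack: best end state = 0; path = [1, 1, 2, 1, 0]

path = [1, 1, 2, 1, 0]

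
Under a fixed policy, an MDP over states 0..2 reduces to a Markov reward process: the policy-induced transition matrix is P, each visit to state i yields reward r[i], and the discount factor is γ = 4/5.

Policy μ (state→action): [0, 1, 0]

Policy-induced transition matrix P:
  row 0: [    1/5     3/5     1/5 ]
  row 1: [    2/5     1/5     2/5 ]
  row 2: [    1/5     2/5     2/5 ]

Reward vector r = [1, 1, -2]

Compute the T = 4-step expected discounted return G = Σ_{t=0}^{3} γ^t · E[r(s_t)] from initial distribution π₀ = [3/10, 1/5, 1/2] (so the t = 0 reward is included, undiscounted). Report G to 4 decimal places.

G = -0.5670

t=0: π = [0.3000, 0.2000, 0.5000], E[r] = -0.5000, γ^t·E[r] = -0.500000, running G = -0.500000
t=1: π = [0.2400, 0.4200, 0.3400], E[r] = -0.0200, γ^t·E[r] = -0.016000, running G = -0.516000
t=2: π = [0.2840, 0.3640, 0.3520], E[r] = -0.0560, γ^t·E[r] = -0.035840, running G = -0.551840
t=3: π = [0.2728, 0.3840, 0.3432], E[r] = -0.0296, γ^t·E[r] = -0.015155, running G = -0.566995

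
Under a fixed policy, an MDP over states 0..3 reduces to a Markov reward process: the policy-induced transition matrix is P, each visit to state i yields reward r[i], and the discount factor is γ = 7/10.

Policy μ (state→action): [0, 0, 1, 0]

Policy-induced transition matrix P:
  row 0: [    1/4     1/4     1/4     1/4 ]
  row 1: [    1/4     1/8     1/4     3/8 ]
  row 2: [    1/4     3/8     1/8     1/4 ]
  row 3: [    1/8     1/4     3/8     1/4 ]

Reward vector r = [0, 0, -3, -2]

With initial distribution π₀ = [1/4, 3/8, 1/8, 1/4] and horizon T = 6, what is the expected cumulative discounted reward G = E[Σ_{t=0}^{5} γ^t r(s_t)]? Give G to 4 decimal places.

t=0: π = [0.2500, 0.3750, 0.1250, 0.2500], E[r] = -0.8750, γ^t·E[r] = -0.875000, running G = -0.875000
t=1: π = [0.2188, 0.2188, 0.2656, 0.2969], E[r] = -1.3906, γ^t·E[r] = -0.973438, running G = -1.848438
t=2: π = [0.2129, 0.2559, 0.2539, 0.2773], E[r] = -1.3164, γ^t·E[r] = -0.645039, running G = -2.493477
t=3: π = [0.2153, 0.2498, 0.2529, 0.2820], E[r] = -1.3228, γ^t·E[r] = -0.453705, running G = -2.947181
t=4: π = [0.2148, 0.2504, 0.2536, 0.2812], E[r] = -1.3233, γ^t·E[r] = -0.317732, running G = -3.264914
t=5: π = [0.2148, 0.2504, 0.2534, 0.2813], E[r] = -1.3229, γ^t·E[r] = -0.222347, running G = -3.487261

G = -3.4873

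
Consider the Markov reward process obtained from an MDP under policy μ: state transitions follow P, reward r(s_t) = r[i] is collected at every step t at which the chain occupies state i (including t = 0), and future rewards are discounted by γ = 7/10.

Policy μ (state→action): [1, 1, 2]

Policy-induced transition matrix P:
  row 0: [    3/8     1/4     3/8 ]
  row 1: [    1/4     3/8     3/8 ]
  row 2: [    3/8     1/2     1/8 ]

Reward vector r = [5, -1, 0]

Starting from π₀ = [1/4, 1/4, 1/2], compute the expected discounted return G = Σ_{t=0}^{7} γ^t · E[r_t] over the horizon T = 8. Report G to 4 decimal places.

G = 3.7453

t=0: π = [0.2500, 0.2500, 0.5000], E[r] = 1.0000, γ^t·E[r] = 1.000000, running G = 1.000000
t=1: π = [0.3438, 0.4063, 0.2500], E[r] = 1.3125, γ^t·E[r] = 0.918750, running G = 1.918750
t=2: π = [0.3242, 0.3633, 0.3125], E[r] = 1.2578, γ^t·E[r] = 0.616328, running G = 2.535078
t=3: π = [0.3296, 0.3735, 0.2969], E[r] = 1.2744, γ^t·E[r] = 0.437124, running G = 2.972202
t=4: π = [0.3283, 0.3709, 0.3008], E[r] = 1.2706, γ^t·E[r] = 0.305078, running G = 3.277280
t=5: π = [0.3286, 0.3716, 0.2998], E[r] = 1.2716, γ^t·E[r] = 0.213721, running G = 3.491002
t=6: π = [0.3286, 0.3714, 0.3000], E[r] = 1.2714, γ^t·E[r] = 0.149577, running G = 3.640578
t=7: π = [0.3286, 0.3714, 0.3000], E[r] = 1.2714, γ^t·E[r] = 0.104709, running G = 3.745287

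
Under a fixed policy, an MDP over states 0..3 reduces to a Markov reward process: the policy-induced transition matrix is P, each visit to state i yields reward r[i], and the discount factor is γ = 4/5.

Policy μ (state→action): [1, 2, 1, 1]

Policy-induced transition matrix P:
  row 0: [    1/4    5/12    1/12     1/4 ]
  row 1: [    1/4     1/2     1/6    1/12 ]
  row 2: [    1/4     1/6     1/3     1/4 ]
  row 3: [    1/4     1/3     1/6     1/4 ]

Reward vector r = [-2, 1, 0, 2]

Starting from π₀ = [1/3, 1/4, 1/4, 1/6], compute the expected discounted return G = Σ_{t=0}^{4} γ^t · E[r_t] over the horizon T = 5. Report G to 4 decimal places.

t=0: π = [0.3333, 0.2500, 0.2500, 0.1667], E[r] = -0.0833, γ^t·E[r] = -0.083333, running G = -0.083333
t=1: π = [0.2500, 0.3611, 0.1806, 0.2083], E[r] = 0.2778, γ^t·E[r] = 0.222222, running G = 0.138889
t=2: π = [0.2500, 0.3843, 0.1759, 0.1898], E[r] = 0.2639, γ^t·E[r] = 0.168889, running G = 0.307778
t=3: π = [0.2500, 0.3889, 0.1752, 0.1860], E[r] = 0.2608, γ^t·E[r] = 0.133531, running G = 0.441309
t=4: π = [0.2500, 0.3898, 0.1750, 0.1852], E[r] = 0.2602, γ^t·E[r] = 0.106561, running G = 0.547870

G = 0.5479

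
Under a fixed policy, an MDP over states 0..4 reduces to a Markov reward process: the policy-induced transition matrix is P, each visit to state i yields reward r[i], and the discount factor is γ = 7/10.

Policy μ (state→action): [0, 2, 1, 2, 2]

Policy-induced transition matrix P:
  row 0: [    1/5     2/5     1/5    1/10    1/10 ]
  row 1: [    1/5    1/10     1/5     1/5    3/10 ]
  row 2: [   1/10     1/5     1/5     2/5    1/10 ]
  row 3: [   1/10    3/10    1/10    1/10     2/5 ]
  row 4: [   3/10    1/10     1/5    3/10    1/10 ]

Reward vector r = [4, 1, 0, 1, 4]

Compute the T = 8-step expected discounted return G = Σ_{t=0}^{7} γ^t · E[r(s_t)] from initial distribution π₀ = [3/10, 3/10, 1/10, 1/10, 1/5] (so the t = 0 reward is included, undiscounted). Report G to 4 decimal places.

t=0: π = [0.3000, 0.3000, 0.1000, 0.1000, 0.2000], E[r] = 2.4000, γ^t·E[r] = 2.400000, running G = 2.400000
t=1: π = [0.2000, 0.2200, 0.1900, 0.2000, 0.1900], E[r] = 1.9800, γ^t·E[r] = 1.386000, running G = 3.786000
t=2: π = [0.1800, 0.2190, 0.1800, 0.2170, 0.2040], E[r] = 1.9720, γ^t·E[r] = 0.966280, running G = 4.752280
t=3: π = [0.1807, 0.2154, 0.1783, 0.2167, 0.2089], E[r] = 1.9905, γ^t·E[r] = 0.682742, running G = 5.435022
t=4: π = [0.1814, 0.2154, 0.1783, 0.2168, 0.2081], E[r] = 1.9901, γ^t·E[r] = 0.477825, running G = 5.912847
t=5: π = [0.1813, 0.2156, 0.1783, 0.2167, 0.2081], E[r] = 1.9899, γ^t·E[r] = 0.334446, running G = 6.247293
t=6: π = [0.1813, 0.2156, 0.1783, 0.2167, 0.2081], E[r] = 1.9900, γ^t·E[r] = 0.234117, running G = 6.481411
t=7: π = [0.1813, 0.2156, 0.1783, 0.2167, 0.2081], E[r] = 1.9899, γ^t·E[r] = 0.163880, running G = 6.645291

G = 6.6453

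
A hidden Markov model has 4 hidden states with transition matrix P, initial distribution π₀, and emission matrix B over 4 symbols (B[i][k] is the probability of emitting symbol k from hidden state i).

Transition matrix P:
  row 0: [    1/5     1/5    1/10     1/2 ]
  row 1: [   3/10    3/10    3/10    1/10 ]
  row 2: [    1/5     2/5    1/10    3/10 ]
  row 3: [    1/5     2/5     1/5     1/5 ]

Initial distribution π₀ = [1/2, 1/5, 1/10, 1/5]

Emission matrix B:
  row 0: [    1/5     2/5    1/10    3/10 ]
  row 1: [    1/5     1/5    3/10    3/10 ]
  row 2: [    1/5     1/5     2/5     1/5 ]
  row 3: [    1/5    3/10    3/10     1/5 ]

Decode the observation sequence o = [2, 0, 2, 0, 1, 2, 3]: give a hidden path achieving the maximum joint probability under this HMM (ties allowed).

t=0: δ = [5.000e-02, 6.000e-02, 4.000e-02, 6.000e-02]  (obs o_0=2)
t=1: δ = [3.600e-03, 4.800e-03, 3.600e-03, 5.000e-03]  ψ = [1, 3, 1, 0]  (obs o_1=0)
t=2: δ = [1.440e-04, 6.000e-04, 5.760e-04, 5.400e-04]  ψ = [1, 3, 1, 0]  (obs o_2=2)
t=3: δ = [3.600e-05, 4.608e-05, 3.600e-05, 3.456e-05]  ψ = [1, 2, 1, 2]  (obs o_3=0)
t=4: δ = [5.530e-06, 2.880e-06, 2.765e-06, 5.400e-06]  ψ = [1, 2, 1, 0]  (obs o_4=1)
t=5: δ = [1.106e-07, 6.480e-07, 4.320e-07, 8.294e-07]  ψ = [0, 3, 3, 0]  (obs o_5=2)
t=6: δ = [5.832e-08, 9.953e-08, 3.888e-08, 3.318e-08]  ψ = [1, 3, 1, 3]  (obs o_6=3)
backtrack: best end state = 1; path = [3, 1, 2, 1, 0, 3, 1]

path = [3, 1, 2, 1, 0, 3, 1]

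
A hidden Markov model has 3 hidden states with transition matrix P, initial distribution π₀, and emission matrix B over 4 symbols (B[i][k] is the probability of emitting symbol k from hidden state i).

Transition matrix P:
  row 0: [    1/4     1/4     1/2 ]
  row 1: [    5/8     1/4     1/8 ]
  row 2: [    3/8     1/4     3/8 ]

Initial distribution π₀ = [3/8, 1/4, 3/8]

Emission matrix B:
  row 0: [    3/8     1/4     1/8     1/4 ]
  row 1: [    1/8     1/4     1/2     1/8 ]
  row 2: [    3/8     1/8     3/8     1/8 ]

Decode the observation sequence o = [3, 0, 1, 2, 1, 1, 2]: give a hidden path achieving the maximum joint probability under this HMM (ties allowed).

path = [0, 2, 0, 2, 1, 0, 2]

t=0: δ = [9.375e-02, 3.125e-02, 4.688e-02]  (obs o_0=3)
t=1: δ = [8.789e-03, 2.930e-03, 1.758e-02]  ψ = [0, 0, 0]  (obs o_1=0)
t=2: δ = [1.648e-03, 1.099e-03, 8.240e-04]  ψ = [2, 2, 2]  (obs o_2=1)
t=3: δ = [8.583e-05, 2.060e-04, 3.090e-04]  ψ = [1, 0, 0]  (obs o_3=2)
t=4: δ = [3.219e-05, 1.931e-05, 1.448e-05]  ψ = [1, 2, 2]  (obs o_4=1)
t=5: δ = [3.017e-06, 2.012e-06, 2.012e-06]  ψ = [1, 0, 0]  (obs o_5=1)
t=6: δ = [1.572e-07, 3.772e-07, 5.658e-07]  ψ = [1, 0, 0]  (obs o_6=2)
backtrack: best end state = 2; path = [0, 2, 0, 2, 1, 0, 2]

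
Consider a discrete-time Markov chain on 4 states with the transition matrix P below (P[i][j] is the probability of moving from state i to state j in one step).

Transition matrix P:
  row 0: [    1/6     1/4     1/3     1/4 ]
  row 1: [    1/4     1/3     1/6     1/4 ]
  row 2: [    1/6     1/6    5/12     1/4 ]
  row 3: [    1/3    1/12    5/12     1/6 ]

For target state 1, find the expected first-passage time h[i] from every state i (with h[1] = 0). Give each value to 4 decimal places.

First-step conditioning: h[1] = 0; for i ≠ 1, h[i] = 1 + Σ_k P[i][k]·h[k].
  h[0] = 1 + 1/6·h[0] + 1/3·h[2] + 1/4·h[3]
  h[2] = 1 + 1/6·h[0] + 5/12·h[2] + 1/4·h[3]
  h[3] = 1 + 1/3·h[0] + 5/12·h[2] + 1/6·h[3]
Solving the 3×3 linear system over states ≠ 1 gives exactly h = [39/7, 0, 468/77, 498/77] (h[1] = 0 is the target).

h = [5.5714, 0.0000, 6.0779, 6.4675]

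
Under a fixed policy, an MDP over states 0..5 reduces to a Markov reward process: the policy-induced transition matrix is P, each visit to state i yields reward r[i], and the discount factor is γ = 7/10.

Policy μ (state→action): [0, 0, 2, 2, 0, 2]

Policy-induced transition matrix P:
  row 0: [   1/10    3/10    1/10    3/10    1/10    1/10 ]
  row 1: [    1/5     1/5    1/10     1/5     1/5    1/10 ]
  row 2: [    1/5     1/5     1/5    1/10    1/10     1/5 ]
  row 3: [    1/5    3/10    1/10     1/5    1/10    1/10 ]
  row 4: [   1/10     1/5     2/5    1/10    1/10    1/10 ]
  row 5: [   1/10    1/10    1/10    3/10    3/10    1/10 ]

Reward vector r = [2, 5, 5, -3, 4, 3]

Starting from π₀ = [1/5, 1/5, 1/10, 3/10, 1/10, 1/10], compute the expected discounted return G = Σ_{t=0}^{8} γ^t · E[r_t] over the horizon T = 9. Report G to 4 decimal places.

G = 7.2846

t=0: π = [0.2000, 0.2000, 0.1000, 0.3000, 0.1000, 0.1000], E[r] = 1.7000, γ^t·E[r] = 1.700000, running G = 1.700000
t=1: π = [0.1600, 0.2400, 0.1400, 0.2100, 0.1400, 0.1100], E[r] = 2.4800, γ^t·E[r] = 1.736000, running G = 3.436000
t=2: π = [0.1590, 0.2260, 0.1560, 0.1990, 0.1460, 0.1140], E[r] = 2.5570, γ^t·E[r] = 1.252930, running G = 4.688930
t=3: π = [0.1581, 0.2244, 0.1594, 0.1971, 0.1454, 0.1156], E[r] = 2.5723, γ^t·E[r] = 0.882299, running G = 5.571229
t=4: π = [0.1581, 0.2240, 0.1596, 0.1969, 0.1456, 0.1159], E[r] = 2.5732, γ^t·E[r] = 0.617818, running G = 6.189047
t=5: π = [0.1580, 0.2239, 0.1596, 0.1969, 0.1456, 0.1160], E[r] = 2.5733, γ^t·E[r] = 0.432487, running G = 6.621534
t=6: π = [0.1580, 0.2239, 0.1596, 0.1969, 0.1456, 0.1160], E[r] = 2.5733, γ^t·E[r] = 0.302750, running G = 6.924284
t=7: π = [0.1580, 0.2239, 0.1596, 0.1969, 0.1456, 0.1160], E[r] = 2.5733, γ^t·E[r] = 0.211925, running G = 7.136210
t=8: π = [0.1580, 0.2239, 0.1596, 0.1969, 0.1456, 0.1160], E[r] = 2.5733, γ^t·E[r] = 0.148348, running G = 7.284557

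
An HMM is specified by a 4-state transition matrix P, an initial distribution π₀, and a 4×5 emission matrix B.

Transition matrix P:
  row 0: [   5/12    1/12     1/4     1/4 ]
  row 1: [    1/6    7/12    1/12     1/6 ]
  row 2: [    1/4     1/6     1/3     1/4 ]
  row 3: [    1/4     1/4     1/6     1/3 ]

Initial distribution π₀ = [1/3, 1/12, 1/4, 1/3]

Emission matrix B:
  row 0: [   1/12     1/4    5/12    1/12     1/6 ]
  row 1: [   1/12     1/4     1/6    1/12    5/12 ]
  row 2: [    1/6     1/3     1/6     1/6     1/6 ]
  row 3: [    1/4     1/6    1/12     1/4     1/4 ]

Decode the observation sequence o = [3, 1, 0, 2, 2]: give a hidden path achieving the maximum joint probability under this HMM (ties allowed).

t=0: δ = [2.778e-02, 6.944e-03, 4.167e-02, 8.333e-02]  (obs o_0=3)
t=1: δ = [5.208e-03, 5.208e-03, 4.630e-03, 4.630e-03]  ψ = [3, 3, 2, 3]  (obs o_1=1)
t=2: δ = [1.808e-04, 2.532e-04, 2.572e-04, 3.858e-04]  ψ = [0, 1, 2, 3]  (obs o_2=0)
t=3: δ = [4.019e-05, 2.462e-05, 1.429e-05, 1.072e-05]  ψ = [3, 1, 2, 3]  (obs o_3=2)
t=4: δ = [6.977e-06, 2.393e-06, 1.674e-06, 8.372e-07]  ψ = [0, 1, 0, 0]  (obs o_4=2)
backtrack: best end state = 0; path = [3, 3, 3, 0, 0]

path = [3, 3, 3, 0, 0]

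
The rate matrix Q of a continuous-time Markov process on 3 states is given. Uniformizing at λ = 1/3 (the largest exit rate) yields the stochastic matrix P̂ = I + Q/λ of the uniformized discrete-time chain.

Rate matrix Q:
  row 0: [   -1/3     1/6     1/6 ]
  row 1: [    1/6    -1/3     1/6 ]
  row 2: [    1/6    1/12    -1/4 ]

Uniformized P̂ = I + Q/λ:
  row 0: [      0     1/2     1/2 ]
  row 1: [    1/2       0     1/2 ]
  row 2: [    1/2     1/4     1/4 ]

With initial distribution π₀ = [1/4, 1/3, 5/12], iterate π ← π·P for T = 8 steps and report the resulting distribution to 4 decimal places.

π = [0.3330, 0.2670, 0.4000]

t=0: π = [0.2500, 0.3333, 0.4167]
t=1: π = [0.3750, 0.2292, 0.3958]
t=2: π = [0.3125, 0.2865, 0.4010]
t=3: π = [0.3438, 0.2565, 0.3997]
t=4: π = [0.3281, 0.2718, 0.4001]
t=5: π = [0.3359, 0.2641, 0.4000]
t=6: π = [0.3320, 0.2680, 0.4000]
t=7: π = [0.3340, 0.2660, 0.4000]
t=8: π = [0.3330, 0.2670, 0.4000]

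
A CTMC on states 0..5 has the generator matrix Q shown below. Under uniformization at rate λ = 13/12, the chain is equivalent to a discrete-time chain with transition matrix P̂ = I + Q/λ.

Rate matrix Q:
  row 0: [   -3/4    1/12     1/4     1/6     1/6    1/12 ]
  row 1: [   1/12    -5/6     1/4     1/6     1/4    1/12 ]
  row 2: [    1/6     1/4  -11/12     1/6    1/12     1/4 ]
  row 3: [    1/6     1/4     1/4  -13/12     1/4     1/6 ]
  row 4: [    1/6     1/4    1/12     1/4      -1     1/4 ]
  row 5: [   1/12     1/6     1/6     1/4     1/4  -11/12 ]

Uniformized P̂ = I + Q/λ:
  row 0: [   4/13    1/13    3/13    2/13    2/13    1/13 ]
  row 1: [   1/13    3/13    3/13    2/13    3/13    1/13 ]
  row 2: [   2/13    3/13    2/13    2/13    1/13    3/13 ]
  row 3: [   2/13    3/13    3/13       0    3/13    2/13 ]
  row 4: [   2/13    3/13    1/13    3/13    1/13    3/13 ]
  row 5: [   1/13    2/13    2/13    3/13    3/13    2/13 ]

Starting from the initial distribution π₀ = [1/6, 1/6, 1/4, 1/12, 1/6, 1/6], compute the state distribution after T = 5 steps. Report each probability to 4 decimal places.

π = [0.1500, 0.1959, 0.1796, 0.1547, 0.1660, 0.1539]

t=0: π = [0.1667, 0.1667, 0.2500, 0.0833, 0.1667, 0.1667]
t=1: π = [0.1538, 0.1923, 0.1731, 0.1667, 0.1538, 0.1603]
t=2: π = [0.1504, 0.1948, 0.1815, 0.1524, 0.1686, 0.1524]
t=3: π = [0.1503, 0.1959, 0.1791, 0.1551, 0.1653, 0.1542]
t=4: π = [0.1500, 0.1958, 0.1797, 0.1546, 0.1662, 0.1537]
t=5: π = [0.1500, 0.1959, 0.1796, 0.1547, 0.1660, 0.1539]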